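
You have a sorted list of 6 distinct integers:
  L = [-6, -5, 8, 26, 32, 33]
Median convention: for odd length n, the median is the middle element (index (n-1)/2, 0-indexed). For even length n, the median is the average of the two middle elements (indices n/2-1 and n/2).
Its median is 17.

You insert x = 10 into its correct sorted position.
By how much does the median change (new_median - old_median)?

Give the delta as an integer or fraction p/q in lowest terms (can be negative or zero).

Answer: -7

Derivation:
Old median = 17
After inserting x = 10: new sorted = [-6, -5, 8, 10, 26, 32, 33]
New median = 10
Delta = 10 - 17 = -7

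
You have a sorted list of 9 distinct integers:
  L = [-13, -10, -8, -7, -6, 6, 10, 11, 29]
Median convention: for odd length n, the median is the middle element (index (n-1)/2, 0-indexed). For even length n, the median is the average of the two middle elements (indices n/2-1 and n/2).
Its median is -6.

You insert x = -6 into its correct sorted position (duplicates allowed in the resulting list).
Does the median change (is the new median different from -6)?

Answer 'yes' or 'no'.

Old median = -6
Insert x = -6
New median = -6
Changed? no

Answer: no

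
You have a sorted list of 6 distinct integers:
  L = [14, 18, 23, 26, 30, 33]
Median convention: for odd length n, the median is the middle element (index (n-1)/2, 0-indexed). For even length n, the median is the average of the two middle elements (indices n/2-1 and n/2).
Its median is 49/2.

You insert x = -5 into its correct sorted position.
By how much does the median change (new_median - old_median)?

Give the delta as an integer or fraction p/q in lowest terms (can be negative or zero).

Answer: -3/2

Derivation:
Old median = 49/2
After inserting x = -5: new sorted = [-5, 14, 18, 23, 26, 30, 33]
New median = 23
Delta = 23 - 49/2 = -3/2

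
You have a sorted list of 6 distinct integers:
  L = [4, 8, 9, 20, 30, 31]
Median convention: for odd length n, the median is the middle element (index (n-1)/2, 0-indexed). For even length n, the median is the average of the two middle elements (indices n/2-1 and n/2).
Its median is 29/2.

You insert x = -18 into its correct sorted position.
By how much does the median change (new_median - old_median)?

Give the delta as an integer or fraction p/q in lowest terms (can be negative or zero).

Answer: -11/2

Derivation:
Old median = 29/2
After inserting x = -18: new sorted = [-18, 4, 8, 9, 20, 30, 31]
New median = 9
Delta = 9 - 29/2 = -11/2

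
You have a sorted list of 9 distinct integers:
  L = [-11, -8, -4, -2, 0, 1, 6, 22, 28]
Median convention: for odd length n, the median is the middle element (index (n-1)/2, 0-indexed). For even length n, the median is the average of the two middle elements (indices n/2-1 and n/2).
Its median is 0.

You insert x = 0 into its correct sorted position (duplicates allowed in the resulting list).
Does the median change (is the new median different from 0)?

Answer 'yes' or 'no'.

Answer: no

Derivation:
Old median = 0
Insert x = 0
New median = 0
Changed? no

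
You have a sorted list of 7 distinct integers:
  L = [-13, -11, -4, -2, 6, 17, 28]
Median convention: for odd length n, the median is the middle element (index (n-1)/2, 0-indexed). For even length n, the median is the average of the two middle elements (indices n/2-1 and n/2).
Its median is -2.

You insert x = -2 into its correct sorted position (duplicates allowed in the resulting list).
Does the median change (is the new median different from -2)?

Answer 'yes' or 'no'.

Answer: no

Derivation:
Old median = -2
Insert x = -2
New median = -2
Changed? no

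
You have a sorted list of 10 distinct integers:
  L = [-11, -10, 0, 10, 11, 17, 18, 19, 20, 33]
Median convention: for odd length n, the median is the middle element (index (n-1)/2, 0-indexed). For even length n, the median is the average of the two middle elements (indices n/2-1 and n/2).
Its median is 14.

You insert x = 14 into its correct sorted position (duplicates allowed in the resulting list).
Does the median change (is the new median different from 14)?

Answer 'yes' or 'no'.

Old median = 14
Insert x = 14
New median = 14
Changed? no

Answer: no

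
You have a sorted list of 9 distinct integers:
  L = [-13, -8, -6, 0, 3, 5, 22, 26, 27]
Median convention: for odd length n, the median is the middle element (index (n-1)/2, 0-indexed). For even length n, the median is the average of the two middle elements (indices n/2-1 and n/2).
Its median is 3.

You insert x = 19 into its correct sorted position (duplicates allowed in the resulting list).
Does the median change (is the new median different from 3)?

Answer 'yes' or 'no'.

Old median = 3
Insert x = 19
New median = 4
Changed? yes

Answer: yes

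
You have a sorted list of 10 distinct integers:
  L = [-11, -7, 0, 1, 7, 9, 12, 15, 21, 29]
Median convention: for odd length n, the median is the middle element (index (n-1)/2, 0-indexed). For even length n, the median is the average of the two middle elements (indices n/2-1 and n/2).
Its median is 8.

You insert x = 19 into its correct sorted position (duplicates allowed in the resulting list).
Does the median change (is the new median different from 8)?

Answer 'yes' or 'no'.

Old median = 8
Insert x = 19
New median = 9
Changed? yes

Answer: yes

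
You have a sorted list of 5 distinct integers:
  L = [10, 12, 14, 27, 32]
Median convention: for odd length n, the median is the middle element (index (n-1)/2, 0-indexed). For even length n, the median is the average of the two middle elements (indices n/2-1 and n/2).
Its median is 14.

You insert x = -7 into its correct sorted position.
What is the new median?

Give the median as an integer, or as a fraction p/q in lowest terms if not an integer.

Old list (sorted, length 5): [10, 12, 14, 27, 32]
Old median = 14
Insert x = -7
Old length odd (5). Middle was index 2 = 14.
New length even (6). New median = avg of two middle elements.
x = -7: 0 elements are < x, 5 elements are > x.
New sorted list: [-7, 10, 12, 14, 27, 32]
New median = 13

Answer: 13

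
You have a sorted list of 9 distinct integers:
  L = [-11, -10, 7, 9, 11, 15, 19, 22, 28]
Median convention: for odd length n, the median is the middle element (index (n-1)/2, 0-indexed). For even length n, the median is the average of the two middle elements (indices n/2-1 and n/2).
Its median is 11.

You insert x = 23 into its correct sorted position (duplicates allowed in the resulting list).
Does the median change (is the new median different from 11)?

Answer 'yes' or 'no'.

Answer: yes

Derivation:
Old median = 11
Insert x = 23
New median = 13
Changed? yes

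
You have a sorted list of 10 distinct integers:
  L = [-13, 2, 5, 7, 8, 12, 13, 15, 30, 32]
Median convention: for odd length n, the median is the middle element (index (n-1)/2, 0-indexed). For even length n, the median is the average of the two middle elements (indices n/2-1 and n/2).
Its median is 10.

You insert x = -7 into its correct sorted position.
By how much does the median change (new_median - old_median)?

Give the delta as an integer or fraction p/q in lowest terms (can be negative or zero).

Answer: -2

Derivation:
Old median = 10
After inserting x = -7: new sorted = [-13, -7, 2, 5, 7, 8, 12, 13, 15, 30, 32]
New median = 8
Delta = 8 - 10 = -2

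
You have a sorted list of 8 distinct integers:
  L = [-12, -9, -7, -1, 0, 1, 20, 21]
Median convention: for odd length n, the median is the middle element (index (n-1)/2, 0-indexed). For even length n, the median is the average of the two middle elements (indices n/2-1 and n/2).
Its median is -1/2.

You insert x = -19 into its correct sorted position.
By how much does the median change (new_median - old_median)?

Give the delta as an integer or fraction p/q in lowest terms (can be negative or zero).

Old median = -1/2
After inserting x = -19: new sorted = [-19, -12, -9, -7, -1, 0, 1, 20, 21]
New median = -1
Delta = -1 - -1/2 = -1/2

Answer: -1/2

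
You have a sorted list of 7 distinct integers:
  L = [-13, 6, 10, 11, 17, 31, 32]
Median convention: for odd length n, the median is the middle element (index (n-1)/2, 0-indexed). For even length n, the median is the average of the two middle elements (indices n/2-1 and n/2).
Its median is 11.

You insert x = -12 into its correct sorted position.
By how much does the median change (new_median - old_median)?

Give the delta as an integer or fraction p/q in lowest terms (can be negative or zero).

Old median = 11
After inserting x = -12: new sorted = [-13, -12, 6, 10, 11, 17, 31, 32]
New median = 21/2
Delta = 21/2 - 11 = -1/2

Answer: -1/2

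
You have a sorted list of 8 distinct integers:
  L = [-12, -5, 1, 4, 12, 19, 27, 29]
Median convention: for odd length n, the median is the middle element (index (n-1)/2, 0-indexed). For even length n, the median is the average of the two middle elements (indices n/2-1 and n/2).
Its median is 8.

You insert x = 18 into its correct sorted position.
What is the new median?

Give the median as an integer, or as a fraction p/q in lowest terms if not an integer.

Old list (sorted, length 8): [-12, -5, 1, 4, 12, 19, 27, 29]
Old median = 8
Insert x = 18
Old length even (8). Middle pair: indices 3,4 = 4,12.
New length odd (9). New median = single middle element.
x = 18: 5 elements are < x, 3 elements are > x.
New sorted list: [-12, -5, 1, 4, 12, 18, 19, 27, 29]
New median = 12

Answer: 12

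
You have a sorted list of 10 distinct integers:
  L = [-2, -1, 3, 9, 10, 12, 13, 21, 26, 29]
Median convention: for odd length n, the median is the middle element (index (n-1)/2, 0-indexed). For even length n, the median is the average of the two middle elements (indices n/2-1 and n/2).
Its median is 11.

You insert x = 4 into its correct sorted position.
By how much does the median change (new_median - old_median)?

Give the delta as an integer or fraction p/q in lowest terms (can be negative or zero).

Answer: -1

Derivation:
Old median = 11
After inserting x = 4: new sorted = [-2, -1, 3, 4, 9, 10, 12, 13, 21, 26, 29]
New median = 10
Delta = 10 - 11 = -1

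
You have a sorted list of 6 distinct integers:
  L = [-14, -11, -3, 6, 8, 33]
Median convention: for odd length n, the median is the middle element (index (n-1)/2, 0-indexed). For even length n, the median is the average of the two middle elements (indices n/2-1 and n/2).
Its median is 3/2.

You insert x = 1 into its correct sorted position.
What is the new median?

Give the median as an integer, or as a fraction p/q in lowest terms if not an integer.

Answer: 1

Derivation:
Old list (sorted, length 6): [-14, -11, -3, 6, 8, 33]
Old median = 3/2
Insert x = 1
Old length even (6). Middle pair: indices 2,3 = -3,6.
New length odd (7). New median = single middle element.
x = 1: 3 elements are < x, 3 elements are > x.
New sorted list: [-14, -11, -3, 1, 6, 8, 33]
New median = 1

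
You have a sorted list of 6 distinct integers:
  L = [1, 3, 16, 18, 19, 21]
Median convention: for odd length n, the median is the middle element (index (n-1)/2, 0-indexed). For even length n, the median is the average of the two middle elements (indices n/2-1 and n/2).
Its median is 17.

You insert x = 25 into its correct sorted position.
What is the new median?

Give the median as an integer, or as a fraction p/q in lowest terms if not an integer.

Answer: 18

Derivation:
Old list (sorted, length 6): [1, 3, 16, 18, 19, 21]
Old median = 17
Insert x = 25
Old length even (6). Middle pair: indices 2,3 = 16,18.
New length odd (7). New median = single middle element.
x = 25: 6 elements are < x, 0 elements are > x.
New sorted list: [1, 3, 16, 18, 19, 21, 25]
New median = 18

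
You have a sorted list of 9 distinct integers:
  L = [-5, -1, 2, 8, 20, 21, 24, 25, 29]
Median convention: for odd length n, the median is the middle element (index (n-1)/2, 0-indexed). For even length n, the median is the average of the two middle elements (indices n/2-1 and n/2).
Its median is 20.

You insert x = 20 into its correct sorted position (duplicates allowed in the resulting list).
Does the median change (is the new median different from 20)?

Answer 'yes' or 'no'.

Old median = 20
Insert x = 20
New median = 20
Changed? no

Answer: no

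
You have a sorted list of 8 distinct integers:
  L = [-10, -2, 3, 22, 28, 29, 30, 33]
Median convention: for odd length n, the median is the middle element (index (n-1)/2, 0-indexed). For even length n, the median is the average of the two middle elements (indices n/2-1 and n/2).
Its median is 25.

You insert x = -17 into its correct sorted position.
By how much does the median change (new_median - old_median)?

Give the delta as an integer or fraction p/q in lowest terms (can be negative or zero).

Answer: -3

Derivation:
Old median = 25
After inserting x = -17: new sorted = [-17, -10, -2, 3, 22, 28, 29, 30, 33]
New median = 22
Delta = 22 - 25 = -3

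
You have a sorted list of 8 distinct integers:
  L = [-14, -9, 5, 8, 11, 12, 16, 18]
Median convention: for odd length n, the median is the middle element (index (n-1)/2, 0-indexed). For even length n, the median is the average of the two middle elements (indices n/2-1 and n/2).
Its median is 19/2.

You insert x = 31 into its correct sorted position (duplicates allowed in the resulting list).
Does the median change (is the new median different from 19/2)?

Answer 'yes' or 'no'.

Old median = 19/2
Insert x = 31
New median = 11
Changed? yes

Answer: yes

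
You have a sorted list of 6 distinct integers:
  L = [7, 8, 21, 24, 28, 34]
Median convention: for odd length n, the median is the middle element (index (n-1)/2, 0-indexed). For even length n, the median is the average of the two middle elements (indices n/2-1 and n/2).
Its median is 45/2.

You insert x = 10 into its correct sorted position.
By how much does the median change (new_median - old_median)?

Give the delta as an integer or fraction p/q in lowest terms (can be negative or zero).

Old median = 45/2
After inserting x = 10: new sorted = [7, 8, 10, 21, 24, 28, 34]
New median = 21
Delta = 21 - 45/2 = -3/2

Answer: -3/2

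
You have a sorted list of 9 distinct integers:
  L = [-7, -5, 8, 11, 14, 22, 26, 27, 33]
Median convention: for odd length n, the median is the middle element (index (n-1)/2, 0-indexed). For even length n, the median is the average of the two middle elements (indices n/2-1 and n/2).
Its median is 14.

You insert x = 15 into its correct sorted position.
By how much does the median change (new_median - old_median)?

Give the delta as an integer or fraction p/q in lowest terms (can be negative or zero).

Old median = 14
After inserting x = 15: new sorted = [-7, -5, 8, 11, 14, 15, 22, 26, 27, 33]
New median = 29/2
Delta = 29/2 - 14 = 1/2

Answer: 1/2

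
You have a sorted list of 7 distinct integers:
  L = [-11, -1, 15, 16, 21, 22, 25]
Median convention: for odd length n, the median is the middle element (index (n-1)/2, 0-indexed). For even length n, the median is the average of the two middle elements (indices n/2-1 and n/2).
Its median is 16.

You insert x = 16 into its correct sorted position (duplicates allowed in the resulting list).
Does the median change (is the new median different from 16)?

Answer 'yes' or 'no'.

Old median = 16
Insert x = 16
New median = 16
Changed? no

Answer: no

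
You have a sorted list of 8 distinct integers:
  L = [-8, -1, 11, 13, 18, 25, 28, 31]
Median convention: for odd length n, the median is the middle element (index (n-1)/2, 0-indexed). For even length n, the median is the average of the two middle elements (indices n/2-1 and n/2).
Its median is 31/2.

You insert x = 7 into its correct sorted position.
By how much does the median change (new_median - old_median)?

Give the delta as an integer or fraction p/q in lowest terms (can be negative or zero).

Answer: -5/2

Derivation:
Old median = 31/2
After inserting x = 7: new sorted = [-8, -1, 7, 11, 13, 18, 25, 28, 31]
New median = 13
Delta = 13 - 31/2 = -5/2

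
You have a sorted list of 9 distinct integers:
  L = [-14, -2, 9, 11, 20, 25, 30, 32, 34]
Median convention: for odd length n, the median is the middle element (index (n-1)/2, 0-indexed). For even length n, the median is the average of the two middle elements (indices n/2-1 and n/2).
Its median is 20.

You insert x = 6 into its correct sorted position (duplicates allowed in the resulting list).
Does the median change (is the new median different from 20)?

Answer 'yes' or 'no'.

Answer: yes

Derivation:
Old median = 20
Insert x = 6
New median = 31/2
Changed? yes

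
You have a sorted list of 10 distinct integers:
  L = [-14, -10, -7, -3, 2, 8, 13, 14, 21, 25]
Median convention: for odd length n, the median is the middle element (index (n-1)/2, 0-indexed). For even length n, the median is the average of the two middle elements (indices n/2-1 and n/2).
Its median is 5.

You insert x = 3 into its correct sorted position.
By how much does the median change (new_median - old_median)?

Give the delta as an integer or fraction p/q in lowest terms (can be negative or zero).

Old median = 5
After inserting x = 3: new sorted = [-14, -10, -7, -3, 2, 3, 8, 13, 14, 21, 25]
New median = 3
Delta = 3 - 5 = -2

Answer: -2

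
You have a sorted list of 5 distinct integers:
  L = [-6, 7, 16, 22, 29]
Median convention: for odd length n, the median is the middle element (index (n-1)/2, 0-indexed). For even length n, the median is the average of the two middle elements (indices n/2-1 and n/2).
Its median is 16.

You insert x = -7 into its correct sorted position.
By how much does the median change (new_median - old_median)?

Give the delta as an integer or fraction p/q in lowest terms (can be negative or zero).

Old median = 16
After inserting x = -7: new sorted = [-7, -6, 7, 16, 22, 29]
New median = 23/2
Delta = 23/2 - 16 = -9/2

Answer: -9/2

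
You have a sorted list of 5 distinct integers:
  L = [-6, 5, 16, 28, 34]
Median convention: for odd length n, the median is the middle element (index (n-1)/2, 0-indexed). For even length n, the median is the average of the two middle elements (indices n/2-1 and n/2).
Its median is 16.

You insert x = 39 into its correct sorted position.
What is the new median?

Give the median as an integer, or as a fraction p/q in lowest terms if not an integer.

Old list (sorted, length 5): [-6, 5, 16, 28, 34]
Old median = 16
Insert x = 39
Old length odd (5). Middle was index 2 = 16.
New length even (6). New median = avg of two middle elements.
x = 39: 5 elements are < x, 0 elements are > x.
New sorted list: [-6, 5, 16, 28, 34, 39]
New median = 22

Answer: 22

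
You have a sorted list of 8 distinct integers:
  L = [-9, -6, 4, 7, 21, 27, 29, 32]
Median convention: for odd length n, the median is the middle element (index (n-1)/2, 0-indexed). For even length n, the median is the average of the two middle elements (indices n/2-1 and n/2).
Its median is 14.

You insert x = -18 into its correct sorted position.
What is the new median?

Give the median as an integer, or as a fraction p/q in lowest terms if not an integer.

Answer: 7

Derivation:
Old list (sorted, length 8): [-9, -6, 4, 7, 21, 27, 29, 32]
Old median = 14
Insert x = -18
Old length even (8). Middle pair: indices 3,4 = 7,21.
New length odd (9). New median = single middle element.
x = -18: 0 elements are < x, 8 elements are > x.
New sorted list: [-18, -9, -6, 4, 7, 21, 27, 29, 32]
New median = 7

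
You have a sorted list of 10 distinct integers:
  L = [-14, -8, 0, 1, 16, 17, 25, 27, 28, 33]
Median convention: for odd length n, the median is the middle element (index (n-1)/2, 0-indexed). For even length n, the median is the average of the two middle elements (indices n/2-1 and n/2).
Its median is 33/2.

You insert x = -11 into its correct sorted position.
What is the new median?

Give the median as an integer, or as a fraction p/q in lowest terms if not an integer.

Old list (sorted, length 10): [-14, -8, 0, 1, 16, 17, 25, 27, 28, 33]
Old median = 33/2
Insert x = -11
Old length even (10). Middle pair: indices 4,5 = 16,17.
New length odd (11). New median = single middle element.
x = -11: 1 elements are < x, 9 elements are > x.
New sorted list: [-14, -11, -8, 0, 1, 16, 17, 25, 27, 28, 33]
New median = 16

Answer: 16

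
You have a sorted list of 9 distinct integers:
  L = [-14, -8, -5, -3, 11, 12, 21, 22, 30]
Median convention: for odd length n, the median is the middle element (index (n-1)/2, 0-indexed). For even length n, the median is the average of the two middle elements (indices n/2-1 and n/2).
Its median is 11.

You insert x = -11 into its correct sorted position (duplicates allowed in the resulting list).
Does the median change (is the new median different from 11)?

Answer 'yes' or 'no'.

Answer: yes

Derivation:
Old median = 11
Insert x = -11
New median = 4
Changed? yes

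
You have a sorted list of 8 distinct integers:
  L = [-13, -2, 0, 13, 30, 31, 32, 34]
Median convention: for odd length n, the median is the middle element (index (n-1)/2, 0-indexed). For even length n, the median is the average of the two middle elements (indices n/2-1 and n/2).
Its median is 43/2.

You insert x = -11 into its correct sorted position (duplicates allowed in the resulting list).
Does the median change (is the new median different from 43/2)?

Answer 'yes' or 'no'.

Old median = 43/2
Insert x = -11
New median = 13
Changed? yes

Answer: yes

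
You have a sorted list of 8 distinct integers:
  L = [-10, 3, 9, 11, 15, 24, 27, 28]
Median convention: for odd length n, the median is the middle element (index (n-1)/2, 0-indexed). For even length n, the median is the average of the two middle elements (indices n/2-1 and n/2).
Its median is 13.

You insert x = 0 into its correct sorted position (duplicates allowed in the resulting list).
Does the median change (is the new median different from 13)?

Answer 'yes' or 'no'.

Old median = 13
Insert x = 0
New median = 11
Changed? yes

Answer: yes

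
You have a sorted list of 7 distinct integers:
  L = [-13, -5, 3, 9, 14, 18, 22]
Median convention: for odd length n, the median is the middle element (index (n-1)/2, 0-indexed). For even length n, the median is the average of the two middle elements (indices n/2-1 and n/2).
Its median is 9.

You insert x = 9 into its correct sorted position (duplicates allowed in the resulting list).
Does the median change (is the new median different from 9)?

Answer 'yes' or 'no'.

Old median = 9
Insert x = 9
New median = 9
Changed? no

Answer: no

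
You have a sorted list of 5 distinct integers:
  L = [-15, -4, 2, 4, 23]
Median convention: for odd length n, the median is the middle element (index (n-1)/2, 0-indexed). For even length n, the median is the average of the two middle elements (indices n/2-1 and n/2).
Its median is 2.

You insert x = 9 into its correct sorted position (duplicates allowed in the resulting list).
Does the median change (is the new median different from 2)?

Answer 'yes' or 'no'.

Old median = 2
Insert x = 9
New median = 3
Changed? yes

Answer: yes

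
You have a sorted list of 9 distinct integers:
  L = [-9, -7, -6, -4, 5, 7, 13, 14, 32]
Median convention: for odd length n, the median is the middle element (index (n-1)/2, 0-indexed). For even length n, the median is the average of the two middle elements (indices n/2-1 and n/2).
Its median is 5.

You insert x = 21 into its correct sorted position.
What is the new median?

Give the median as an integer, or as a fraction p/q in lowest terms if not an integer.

Answer: 6

Derivation:
Old list (sorted, length 9): [-9, -7, -6, -4, 5, 7, 13, 14, 32]
Old median = 5
Insert x = 21
Old length odd (9). Middle was index 4 = 5.
New length even (10). New median = avg of two middle elements.
x = 21: 8 elements are < x, 1 elements are > x.
New sorted list: [-9, -7, -6, -4, 5, 7, 13, 14, 21, 32]
New median = 6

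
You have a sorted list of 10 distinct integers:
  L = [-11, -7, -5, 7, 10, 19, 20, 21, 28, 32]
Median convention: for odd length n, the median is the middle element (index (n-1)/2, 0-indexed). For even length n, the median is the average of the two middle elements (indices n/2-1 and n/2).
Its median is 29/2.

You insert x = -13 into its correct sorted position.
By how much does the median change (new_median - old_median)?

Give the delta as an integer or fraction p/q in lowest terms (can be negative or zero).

Old median = 29/2
After inserting x = -13: new sorted = [-13, -11, -7, -5, 7, 10, 19, 20, 21, 28, 32]
New median = 10
Delta = 10 - 29/2 = -9/2

Answer: -9/2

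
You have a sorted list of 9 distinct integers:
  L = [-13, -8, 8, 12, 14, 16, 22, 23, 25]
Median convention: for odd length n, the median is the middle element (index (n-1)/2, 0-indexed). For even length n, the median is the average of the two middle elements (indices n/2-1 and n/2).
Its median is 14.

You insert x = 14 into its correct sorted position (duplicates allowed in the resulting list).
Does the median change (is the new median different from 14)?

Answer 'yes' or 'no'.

Old median = 14
Insert x = 14
New median = 14
Changed? no

Answer: no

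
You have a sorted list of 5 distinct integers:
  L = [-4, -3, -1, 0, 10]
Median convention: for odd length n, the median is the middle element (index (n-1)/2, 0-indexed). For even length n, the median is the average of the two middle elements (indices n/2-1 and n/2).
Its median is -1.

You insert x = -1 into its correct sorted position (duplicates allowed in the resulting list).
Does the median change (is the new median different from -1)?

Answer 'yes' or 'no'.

Old median = -1
Insert x = -1
New median = -1
Changed? no

Answer: no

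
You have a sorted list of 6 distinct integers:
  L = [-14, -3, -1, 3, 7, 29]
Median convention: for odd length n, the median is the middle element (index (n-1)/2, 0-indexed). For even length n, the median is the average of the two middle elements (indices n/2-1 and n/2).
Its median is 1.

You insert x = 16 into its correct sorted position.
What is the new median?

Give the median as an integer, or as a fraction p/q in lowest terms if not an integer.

Answer: 3

Derivation:
Old list (sorted, length 6): [-14, -3, -1, 3, 7, 29]
Old median = 1
Insert x = 16
Old length even (6). Middle pair: indices 2,3 = -1,3.
New length odd (7). New median = single middle element.
x = 16: 5 elements are < x, 1 elements are > x.
New sorted list: [-14, -3, -1, 3, 7, 16, 29]
New median = 3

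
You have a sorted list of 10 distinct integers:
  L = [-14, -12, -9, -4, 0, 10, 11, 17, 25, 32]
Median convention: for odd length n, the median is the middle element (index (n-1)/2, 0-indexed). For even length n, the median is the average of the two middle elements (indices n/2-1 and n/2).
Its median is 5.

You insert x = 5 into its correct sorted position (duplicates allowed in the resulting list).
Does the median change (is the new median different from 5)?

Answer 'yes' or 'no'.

Answer: no

Derivation:
Old median = 5
Insert x = 5
New median = 5
Changed? no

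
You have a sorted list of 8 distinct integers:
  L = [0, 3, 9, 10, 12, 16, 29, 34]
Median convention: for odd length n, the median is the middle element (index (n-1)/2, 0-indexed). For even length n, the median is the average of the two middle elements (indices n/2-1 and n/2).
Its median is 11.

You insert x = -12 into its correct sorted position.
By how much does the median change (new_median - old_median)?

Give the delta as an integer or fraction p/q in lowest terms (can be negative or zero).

Old median = 11
After inserting x = -12: new sorted = [-12, 0, 3, 9, 10, 12, 16, 29, 34]
New median = 10
Delta = 10 - 11 = -1

Answer: -1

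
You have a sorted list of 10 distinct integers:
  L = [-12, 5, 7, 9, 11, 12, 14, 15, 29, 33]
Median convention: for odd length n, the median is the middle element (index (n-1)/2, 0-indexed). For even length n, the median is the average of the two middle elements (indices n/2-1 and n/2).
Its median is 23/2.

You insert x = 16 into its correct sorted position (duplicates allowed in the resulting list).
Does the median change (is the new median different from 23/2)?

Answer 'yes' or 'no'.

Answer: yes

Derivation:
Old median = 23/2
Insert x = 16
New median = 12
Changed? yes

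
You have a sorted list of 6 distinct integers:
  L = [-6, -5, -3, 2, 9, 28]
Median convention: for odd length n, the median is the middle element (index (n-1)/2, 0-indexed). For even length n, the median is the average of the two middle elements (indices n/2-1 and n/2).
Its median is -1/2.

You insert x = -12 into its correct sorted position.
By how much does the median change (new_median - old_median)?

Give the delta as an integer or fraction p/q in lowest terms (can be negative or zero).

Old median = -1/2
After inserting x = -12: new sorted = [-12, -6, -5, -3, 2, 9, 28]
New median = -3
Delta = -3 - -1/2 = -5/2

Answer: -5/2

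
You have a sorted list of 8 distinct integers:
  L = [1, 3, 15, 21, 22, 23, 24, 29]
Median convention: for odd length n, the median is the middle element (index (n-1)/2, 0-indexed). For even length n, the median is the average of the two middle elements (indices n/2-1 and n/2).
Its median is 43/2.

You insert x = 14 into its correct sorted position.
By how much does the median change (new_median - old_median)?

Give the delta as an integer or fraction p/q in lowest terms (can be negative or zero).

Answer: -1/2

Derivation:
Old median = 43/2
After inserting x = 14: new sorted = [1, 3, 14, 15, 21, 22, 23, 24, 29]
New median = 21
Delta = 21 - 43/2 = -1/2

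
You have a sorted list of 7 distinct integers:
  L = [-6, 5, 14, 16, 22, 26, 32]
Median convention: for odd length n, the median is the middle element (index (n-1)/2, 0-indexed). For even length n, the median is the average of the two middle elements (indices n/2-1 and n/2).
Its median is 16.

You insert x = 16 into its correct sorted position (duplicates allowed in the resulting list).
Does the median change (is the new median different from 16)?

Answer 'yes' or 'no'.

Old median = 16
Insert x = 16
New median = 16
Changed? no

Answer: no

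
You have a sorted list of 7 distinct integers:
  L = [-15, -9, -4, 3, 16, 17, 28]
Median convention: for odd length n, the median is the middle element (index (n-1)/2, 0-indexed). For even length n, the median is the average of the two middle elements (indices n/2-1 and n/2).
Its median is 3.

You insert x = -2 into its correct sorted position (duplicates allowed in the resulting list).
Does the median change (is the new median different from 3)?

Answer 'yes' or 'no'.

Old median = 3
Insert x = -2
New median = 1/2
Changed? yes

Answer: yes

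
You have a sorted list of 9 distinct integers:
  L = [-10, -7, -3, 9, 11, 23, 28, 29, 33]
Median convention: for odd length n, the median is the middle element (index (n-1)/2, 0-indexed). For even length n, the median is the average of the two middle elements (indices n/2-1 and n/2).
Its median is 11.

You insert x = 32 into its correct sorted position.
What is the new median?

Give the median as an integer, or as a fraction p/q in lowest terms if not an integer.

Old list (sorted, length 9): [-10, -7, -3, 9, 11, 23, 28, 29, 33]
Old median = 11
Insert x = 32
Old length odd (9). Middle was index 4 = 11.
New length even (10). New median = avg of two middle elements.
x = 32: 8 elements are < x, 1 elements are > x.
New sorted list: [-10, -7, -3, 9, 11, 23, 28, 29, 32, 33]
New median = 17

Answer: 17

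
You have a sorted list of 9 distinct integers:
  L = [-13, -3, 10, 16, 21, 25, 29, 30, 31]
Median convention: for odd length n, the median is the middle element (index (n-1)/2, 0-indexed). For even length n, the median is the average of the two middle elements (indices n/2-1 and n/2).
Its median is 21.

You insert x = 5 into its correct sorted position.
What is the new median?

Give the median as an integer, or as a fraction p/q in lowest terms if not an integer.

Old list (sorted, length 9): [-13, -3, 10, 16, 21, 25, 29, 30, 31]
Old median = 21
Insert x = 5
Old length odd (9). Middle was index 4 = 21.
New length even (10). New median = avg of two middle elements.
x = 5: 2 elements are < x, 7 elements are > x.
New sorted list: [-13, -3, 5, 10, 16, 21, 25, 29, 30, 31]
New median = 37/2

Answer: 37/2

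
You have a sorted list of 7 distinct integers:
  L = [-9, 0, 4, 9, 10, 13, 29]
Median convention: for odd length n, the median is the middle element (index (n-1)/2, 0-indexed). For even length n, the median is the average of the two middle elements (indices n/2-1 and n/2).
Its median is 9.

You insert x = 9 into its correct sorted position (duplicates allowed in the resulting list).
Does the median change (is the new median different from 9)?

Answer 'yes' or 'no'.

Answer: no

Derivation:
Old median = 9
Insert x = 9
New median = 9
Changed? no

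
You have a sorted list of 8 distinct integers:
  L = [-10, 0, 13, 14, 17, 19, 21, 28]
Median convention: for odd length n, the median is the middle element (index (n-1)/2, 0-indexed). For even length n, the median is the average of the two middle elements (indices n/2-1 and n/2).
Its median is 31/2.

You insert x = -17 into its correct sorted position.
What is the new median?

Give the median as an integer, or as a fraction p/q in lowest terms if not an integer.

Answer: 14

Derivation:
Old list (sorted, length 8): [-10, 0, 13, 14, 17, 19, 21, 28]
Old median = 31/2
Insert x = -17
Old length even (8). Middle pair: indices 3,4 = 14,17.
New length odd (9). New median = single middle element.
x = -17: 0 elements are < x, 8 elements are > x.
New sorted list: [-17, -10, 0, 13, 14, 17, 19, 21, 28]
New median = 14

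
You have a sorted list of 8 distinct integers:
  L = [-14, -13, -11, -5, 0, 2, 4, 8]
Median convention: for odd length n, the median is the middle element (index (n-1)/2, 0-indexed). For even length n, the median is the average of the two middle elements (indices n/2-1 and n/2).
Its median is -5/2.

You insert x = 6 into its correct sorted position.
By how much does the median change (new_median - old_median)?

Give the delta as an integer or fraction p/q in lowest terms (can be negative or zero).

Answer: 5/2

Derivation:
Old median = -5/2
After inserting x = 6: new sorted = [-14, -13, -11, -5, 0, 2, 4, 6, 8]
New median = 0
Delta = 0 - -5/2 = 5/2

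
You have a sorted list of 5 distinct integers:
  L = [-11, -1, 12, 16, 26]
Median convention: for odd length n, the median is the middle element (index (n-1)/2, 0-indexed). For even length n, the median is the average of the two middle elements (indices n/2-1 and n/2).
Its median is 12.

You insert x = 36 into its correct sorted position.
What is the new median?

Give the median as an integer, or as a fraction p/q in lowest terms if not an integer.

Answer: 14

Derivation:
Old list (sorted, length 5): [-11, -1, 12, 16, 26]
Old median = 12
Insert x = 36
Old length odd (5). Middle was index 2 = 12.
New length even (6). New median = avg of two middle elements.
x = 36: 5 elements are < x, 0 elements are > x.
New sorted list: [-11, -1, 12, 16, 26, 36]
New median = 14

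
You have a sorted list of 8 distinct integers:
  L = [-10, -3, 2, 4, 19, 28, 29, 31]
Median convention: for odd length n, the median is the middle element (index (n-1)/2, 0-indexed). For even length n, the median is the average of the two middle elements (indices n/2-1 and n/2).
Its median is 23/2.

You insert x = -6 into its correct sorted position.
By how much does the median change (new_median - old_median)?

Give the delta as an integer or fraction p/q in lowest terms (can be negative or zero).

Old median = 23/2
After inserting x = -6: new sorted = [-10, -6, -3, 2, 4, 19, 28, 29, 31]
New median = 4
Delta = 4 - 23/2 = -15/2

Answer: -15/2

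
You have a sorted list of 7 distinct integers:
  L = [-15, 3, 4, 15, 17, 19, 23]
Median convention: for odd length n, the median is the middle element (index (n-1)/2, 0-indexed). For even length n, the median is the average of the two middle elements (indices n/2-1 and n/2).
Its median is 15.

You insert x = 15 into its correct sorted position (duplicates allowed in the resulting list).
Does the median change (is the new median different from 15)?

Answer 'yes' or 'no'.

Answer: no

Derivation:
Old median = 15
Insert x = 15
New median = 15
Changed? no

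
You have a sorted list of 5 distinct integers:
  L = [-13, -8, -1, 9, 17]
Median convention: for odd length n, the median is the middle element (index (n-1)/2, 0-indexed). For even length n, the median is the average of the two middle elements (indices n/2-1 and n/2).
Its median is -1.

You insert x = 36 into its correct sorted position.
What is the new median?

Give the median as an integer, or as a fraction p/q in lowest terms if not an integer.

Old list (sorted, length 5): [-13, -8, -1, 9, 17]
Old median = -1
Insert x = 36
Old length odd (5). Middle was index 2 = -1.
New length even (6). New median = avg of two middle elements.
x = 36: 5 elements are < x, 0 elements are > x.
New sorted list: [-13, -8, -1, 9, 17, 36]
New median = 4

Answer: 4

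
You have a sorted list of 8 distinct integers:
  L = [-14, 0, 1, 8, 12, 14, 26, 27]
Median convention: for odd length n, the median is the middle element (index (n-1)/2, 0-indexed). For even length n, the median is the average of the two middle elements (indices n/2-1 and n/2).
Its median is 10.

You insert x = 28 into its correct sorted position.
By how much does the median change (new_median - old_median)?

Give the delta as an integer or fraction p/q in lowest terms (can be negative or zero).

Old median = 10
After inserting x = 28: new sorted = [-14, 0, 1, 8, 12, 14, 26, 27, 28]
New median = 12
Delta = 12 - 10 = 2

Answer: 2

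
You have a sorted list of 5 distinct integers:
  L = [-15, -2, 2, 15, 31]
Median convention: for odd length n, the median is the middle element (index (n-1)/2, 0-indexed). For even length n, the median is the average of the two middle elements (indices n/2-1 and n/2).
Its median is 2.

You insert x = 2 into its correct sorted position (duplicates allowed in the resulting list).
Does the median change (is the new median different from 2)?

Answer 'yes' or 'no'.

Old median = 2
Insert x = 2
New median = 2
Changed? no

Answer: no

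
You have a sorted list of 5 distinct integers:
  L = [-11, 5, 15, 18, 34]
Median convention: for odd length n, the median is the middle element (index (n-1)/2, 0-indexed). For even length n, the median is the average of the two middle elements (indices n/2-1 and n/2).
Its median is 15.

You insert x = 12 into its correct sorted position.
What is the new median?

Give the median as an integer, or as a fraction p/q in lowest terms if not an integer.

Old list (sorted, length 5): [-11, 5, 15, 18, 34]
Old median = 15
Insert x = 12
Old length odd (5). Middle was index 2 = 15.
New length even (6). New median = avg of two middle elements.
x = 12: 2 elements are < x, 3 elements are > x.
New sorted list: [-11, 5, 12, 15, 18, 34]
New median = 27/2

Answer: 27/2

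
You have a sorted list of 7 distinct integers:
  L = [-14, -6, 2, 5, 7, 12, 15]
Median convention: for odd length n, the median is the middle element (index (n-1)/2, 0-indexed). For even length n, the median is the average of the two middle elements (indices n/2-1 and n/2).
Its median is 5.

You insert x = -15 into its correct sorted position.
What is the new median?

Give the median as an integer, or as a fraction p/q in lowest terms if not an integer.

Answer: 7/2

Derivation:
Old list (sorted, length 7): [-14, -6, 2, 5, 7, 12, 15]
Old median = 5
Insert x = -15
Old length odd (7). Middle was index 3 = 5.
New length even (8). New median = avg of two middle elements.
x = -15: 0 elements are < x, 7 elements are > x.
New sorted list: [-15, -14, -6, 2, 5, 7, 12, 15]
New median = 7/2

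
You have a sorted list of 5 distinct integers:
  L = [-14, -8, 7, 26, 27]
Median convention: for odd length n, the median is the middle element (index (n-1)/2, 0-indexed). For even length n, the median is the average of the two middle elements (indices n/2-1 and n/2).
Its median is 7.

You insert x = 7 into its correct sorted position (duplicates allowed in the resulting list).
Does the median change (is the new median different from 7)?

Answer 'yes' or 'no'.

Answer: no

Derivation:
Old median = 7
Insert x = 7
New median = 7
Changed? no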